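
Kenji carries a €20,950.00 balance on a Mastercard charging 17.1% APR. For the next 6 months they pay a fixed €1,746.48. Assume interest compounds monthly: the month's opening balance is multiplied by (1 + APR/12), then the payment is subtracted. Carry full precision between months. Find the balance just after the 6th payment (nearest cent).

€11,946.90

Monthly rate r = 17.1%/12 = 1.425% = 0.01425.
Each month: B ← B·(1+r) − €1,746.48.
Month 1: interest €298.54; balance after payment €19,502.06.
Month 2: interest €277.90; balance after payment €18,033.48.
Month 3: interest €256.98; balance after payment €16,543.98.
Month 4: interest €235.75; balance after payment €15,033.25.
Month 5: interest €214.22; balance after payment €13,500.99.
Month 6: interest €192.39; balance after payment €11,946.90.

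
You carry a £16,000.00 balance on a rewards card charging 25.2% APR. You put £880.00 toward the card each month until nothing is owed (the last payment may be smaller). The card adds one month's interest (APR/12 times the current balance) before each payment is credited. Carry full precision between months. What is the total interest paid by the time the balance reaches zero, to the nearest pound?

£4,367

Monthly rate r = 25.2%/12 = 2.1% = 0.021.
Payoff takes n = ⌈−ln(1 − rB₀/P)/ln(1+r)⌉ = ⌈23.143⌉ = 24 payments; the last is £127.06.
Total paid = 23·£880.00 + £127.06 = £20,367.06.
Total interest = total paid − principal = £20,367.06 − £16,000.00 = £4,367.06.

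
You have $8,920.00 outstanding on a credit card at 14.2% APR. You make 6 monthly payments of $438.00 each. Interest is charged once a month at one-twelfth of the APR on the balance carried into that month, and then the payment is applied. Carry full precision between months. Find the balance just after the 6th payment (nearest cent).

Monthly rate r = 14.2%/12 = 1.18333% = 0.0118333.
Each month: B ← B·(1+r) − $438.00.
Month 1: interest $105.55; balance after payment $8,587.55.
Month 2: interest $101.62; balance after payment $8,251.17.
Month 3: interest $97.64; balance after payment $7,910.81.
Month 4: interest $93.61; balance after payment $7,566.42.
Month 5: interest $89.54; balance after payment $7,217.96.
Month 6: interest $85.41; balance after payment $6,865.37.

$6,865.37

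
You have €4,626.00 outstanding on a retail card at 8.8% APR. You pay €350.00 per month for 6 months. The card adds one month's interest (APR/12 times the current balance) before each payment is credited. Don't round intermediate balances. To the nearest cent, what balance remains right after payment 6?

Monthly rate r = 8.8%/12 = 0.733333% = 0.00733333.
Each month: B ← B·(1+r) − €350.00.
Month 1: interest €33.92; balance after payment €4,309.92.
Month 2: interest €31.61; balance after payment €3,991.53.
Month 3: interest €29.27; balance after payment €3,670.80.
Month 4: interest €26.92; balance after payment €3,347.72.
Month 5: interest €24.55; balance after payment €3,022.27.
Month 6: interest €22.16; balance after payment €2,694.43.

€2,694.43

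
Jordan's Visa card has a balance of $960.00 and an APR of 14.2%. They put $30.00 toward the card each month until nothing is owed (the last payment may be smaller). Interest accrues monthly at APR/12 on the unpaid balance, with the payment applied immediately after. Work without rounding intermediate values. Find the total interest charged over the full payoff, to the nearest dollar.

$254

Monthly rate r = 14.2%/12 = 1.18333% = 0.0118333.
Payoff takes n = ⌈−ln(1 − rB₀/P)/ln(1+r)⌉ = ⌈40.453⌉ = 41 payments; the last is $13.64.
Total paid = 40·$30.00 + $13.64 = $1,213.64.
Total interest = total paid − principal = $1,213.64 − $960.00 = $253.64.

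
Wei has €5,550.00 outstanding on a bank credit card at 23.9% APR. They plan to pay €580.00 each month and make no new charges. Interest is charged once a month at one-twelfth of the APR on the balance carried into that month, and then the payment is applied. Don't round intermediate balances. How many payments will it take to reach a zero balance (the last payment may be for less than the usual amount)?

11 payments

Monthly rate r = 23.9%/12 = 1.99167% = 0.0199167.
Recurrence: B ← B·(1+r) − €580.00.
Month 1: interest €110.54; balance after payment €5,080.54.
Month 2: interest €101.19; balance after payment €4,601.72.
Closed form: n = −ln(1 − rB₀/P)/ln(1+r) = −ln(0.80942)/ln(1.01992) ≈ 10.722, so the balance reaches zero during payment 11.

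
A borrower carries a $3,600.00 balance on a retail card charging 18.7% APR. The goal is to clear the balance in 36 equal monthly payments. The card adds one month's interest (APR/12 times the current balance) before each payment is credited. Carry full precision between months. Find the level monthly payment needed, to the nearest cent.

$131.42

Monthly rate r = 18.7%/12 = 1.55833% = 0.0155833.
Level-payment amortization: P = B₀·r / (1 − (1+r)^(−n)) = 3600.00·0.0155833 / (1 − 1.01558^(−36)).
Denominator 1 − (1+r)^(−36) = 0.426887795.
P = 56.1 / 0.426887795 ≈ 131.42.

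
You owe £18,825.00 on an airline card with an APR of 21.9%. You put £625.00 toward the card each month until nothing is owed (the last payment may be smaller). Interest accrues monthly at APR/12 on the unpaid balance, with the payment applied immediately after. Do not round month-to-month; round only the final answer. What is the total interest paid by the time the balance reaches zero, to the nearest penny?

Monthly rate r = 21.9%/12 = 1.825% = 0.01825.
Payoff takes n = ⌈−ln(1 − rB₀/P)/ln(1+r)⌉ = ⌈44.114⌉ = 45 payments; the last is £71.71.
Total paid = 44·£625.00 + £71.71 = £27,571.71.
Total interest = total paid − principal = £27,571.71 − £18,825.00 = £8,746.71.

£8,746.71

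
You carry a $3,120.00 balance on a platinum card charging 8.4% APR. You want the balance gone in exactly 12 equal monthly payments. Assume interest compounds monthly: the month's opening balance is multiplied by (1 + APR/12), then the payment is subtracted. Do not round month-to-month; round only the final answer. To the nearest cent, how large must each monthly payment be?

$271.98

Monthly rate r = 8.4%/12 = 0.7% = 0.007.
Level-payment amortization: P = B₀·r / (1 − (1+r)^(−n)) = 3120.00·0.007 / (1 − 1.007^(−12)).
Denominator 1 − (1+r)^(−12) = 0.0802996466.
P = 21.84 / 0.0802996466 ≈ 271.98.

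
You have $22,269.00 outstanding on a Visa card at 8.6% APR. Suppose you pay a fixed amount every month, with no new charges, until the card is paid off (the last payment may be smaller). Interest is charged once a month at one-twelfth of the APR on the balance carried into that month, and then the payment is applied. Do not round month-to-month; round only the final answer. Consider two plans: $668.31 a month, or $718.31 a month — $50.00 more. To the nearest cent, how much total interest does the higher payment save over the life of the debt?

$262.44

Monthly rate r = 8.6%/12 = 0.716667% = 0.00716667.
At $668.31/mo: n = ⌈−ln(1 − rB₀/P)/ln(1+r)⌉ = 39 payments (last $140.88); total interest = total paid − $22,269.00 = $3,267.66.
At $718.31/mo: 36 payments (last $133.37); total interest $3,005.22.
Interest saved = $3,267.66 − $3,005.22 = $262.44.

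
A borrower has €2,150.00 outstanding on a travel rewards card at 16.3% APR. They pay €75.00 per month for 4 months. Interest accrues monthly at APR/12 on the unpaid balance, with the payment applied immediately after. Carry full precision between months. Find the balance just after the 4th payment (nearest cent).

Monthly rate r = 16.3%/12 = 1.35833% = 0.0135833.
Each month: B ← B·(1+r) − €75.00.
Month 1: interest €29.20; balance after payment €2,104.20.
Month 2: interest €28.58; balance after payment €2,057.79.
Month 3: interest €27.95; balance after payment €2,010.74.
Month 4: interest €27.31; balance after payment €1,963.05.

€1,963.05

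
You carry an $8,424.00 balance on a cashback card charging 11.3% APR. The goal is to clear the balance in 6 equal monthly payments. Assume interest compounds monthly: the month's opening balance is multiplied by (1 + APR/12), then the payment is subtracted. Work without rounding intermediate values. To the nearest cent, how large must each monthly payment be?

Monthly rate r = 11.3%/12 = 0.941667% = 0.00941667.
Level-payment amortization: P = B₀·r / (1 − (1+r)^(−n)) = 8424.00·0.00941667 / (1 − 1.00942^(−6)).
Denominator 1 − (1+r)^(−6) = 0.0546836423.
P = 79.326 / 0.0546836423 ≈ 1450.63.

$1,450.63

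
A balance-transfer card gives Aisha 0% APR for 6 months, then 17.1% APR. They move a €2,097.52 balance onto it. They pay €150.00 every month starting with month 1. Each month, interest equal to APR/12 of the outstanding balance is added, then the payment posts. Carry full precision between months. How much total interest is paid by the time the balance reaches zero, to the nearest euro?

Promo months 1–6 at r₀ = 0%/12 = 0; months 7+ at r₁ = 17.1%/12 = 0.01425.
After month 6 (no interest yet): B = €2,097.52 − 6·€150.00 = €1,197.52.
Then at r₁ with €150.00/mo: n₂ = −ln(1 − r₁·B/P)/ln(1+r₁) ≈ 8.54 → 9 more payments.
Total paid = 14·€150.00 + €80.59 = €2,180.59; interest = €2,180.59 − €2,097.52 = €83.07.

€83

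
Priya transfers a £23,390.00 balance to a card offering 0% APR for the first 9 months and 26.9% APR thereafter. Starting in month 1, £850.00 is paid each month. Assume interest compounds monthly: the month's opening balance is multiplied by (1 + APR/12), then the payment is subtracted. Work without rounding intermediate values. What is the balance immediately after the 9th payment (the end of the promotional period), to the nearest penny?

Promo months 1–9 at r₀ = 0%/12 = 0; months 10+ at r₁ = 26.9%/12 = 0.0224167.
After month 9 (no interest yet): B = £23,390.00 − 9·£850.00 = £15,740.00.

£15,740.00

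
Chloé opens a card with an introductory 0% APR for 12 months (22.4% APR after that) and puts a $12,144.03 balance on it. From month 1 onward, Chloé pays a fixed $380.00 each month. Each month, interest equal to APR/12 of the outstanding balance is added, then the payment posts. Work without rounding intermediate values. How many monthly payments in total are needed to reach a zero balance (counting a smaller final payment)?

Promo months 1–12 at r₀ = 0%/12 = 0; months 13+ at r₁ = 22.4%/12 = 0.0186667.
After month 12 (no interest yet): B = $12,144.03 − 12·$380.00 = $7,584.03.
Then at r₁ with $380.00/mo: n₂ = −ln(1 − r₁·B/P)/ln(1+r₁) ≈ 25.20 → 26 more payments.

38 months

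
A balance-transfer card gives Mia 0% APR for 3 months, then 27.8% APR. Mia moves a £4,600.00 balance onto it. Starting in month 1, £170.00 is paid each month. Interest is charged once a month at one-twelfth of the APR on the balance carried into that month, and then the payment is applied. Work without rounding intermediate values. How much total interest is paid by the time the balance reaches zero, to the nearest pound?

Promo months 1–3 at r₀ = 0%/12 = 0; months 4+ at r₁ = 27.8%/12 = 0.0231667.
After month 3 (no interest yet): B = £4,600.00 − 3·£170.00 = £4,090.00.
Then at r₁ with £170.00/mo: n₂ = −ln(1 − r₁·B/P)/ln(1+r₁) ≈ 35.59 → 36 more payments.
Total paid = 38·£170.00 + £100.09 = £6,560.09; interest = £6,560.09 − £4,600.00 = £1,960.09.

£1,960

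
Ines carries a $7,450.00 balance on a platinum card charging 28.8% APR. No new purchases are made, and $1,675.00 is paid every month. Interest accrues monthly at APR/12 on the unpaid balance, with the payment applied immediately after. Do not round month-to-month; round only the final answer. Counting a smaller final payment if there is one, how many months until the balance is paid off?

Monthly rate r = 28.8%/12 = 2.4% = 0.024.
Recurrence: B ← B·(1+r) − $1,675.00.
Month 1: interest $178.80; balance after payment $5,953.80.
Month 2: interest $142.89; balance after payment $4,421.69.
Month 3: interest $106.12; balance after payment $2,852.81.
Month 4: interest $68.47; balance after payment $1,246.28.
Month 5: interest $29.91; balance after payment $0.00.

5 payments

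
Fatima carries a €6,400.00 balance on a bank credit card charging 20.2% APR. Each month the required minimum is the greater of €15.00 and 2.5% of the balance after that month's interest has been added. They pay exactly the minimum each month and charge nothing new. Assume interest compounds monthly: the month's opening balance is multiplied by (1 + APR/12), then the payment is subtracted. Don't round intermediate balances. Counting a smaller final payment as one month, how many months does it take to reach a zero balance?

342 months

Monthly rate r = 20.2%/12 = 1.68333% = 0.0168333.
While 2.5% of the post-interest balance exceeds €15.00, each month B ← (B·(1+r))·(1 − 0.025), i.e. B shrinks by the factor (1+r)·0.975 = 0.99141.
This holds for months 1–277. Entering month 278 the balance is €587.01; 2.5% of the post-interest balance is now below €15.00, so the flat €15.00 minimum applies from here.
From month 278 a fixed €15.00 at rate r clears €587.01 in 65 more payments. Total: 277 + 65 = 342 months.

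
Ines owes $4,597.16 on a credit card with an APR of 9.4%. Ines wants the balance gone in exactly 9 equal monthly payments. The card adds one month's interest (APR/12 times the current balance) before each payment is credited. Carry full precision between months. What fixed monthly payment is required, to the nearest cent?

Monthly rate r = 9.4%/12 = 0.783333% = 0.00783333.
Level-payment amortization: P = B₀·r / (1 − (1+r)^(−n)) = 4597.16·0.00783333 / (1 − 1.00783^(−9)).
Denominator 1 − (1+r)^(−9) = 0.0678162327.
P = 36.0111 / 0.0678162327 ≈ 531.01.

$531.01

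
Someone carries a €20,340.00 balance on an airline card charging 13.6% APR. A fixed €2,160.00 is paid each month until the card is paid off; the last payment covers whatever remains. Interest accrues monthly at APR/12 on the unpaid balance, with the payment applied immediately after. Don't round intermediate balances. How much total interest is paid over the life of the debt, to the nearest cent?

€1,291.18

Monthly rate r = 13.6%/12 = 1.13333% = 0.0113333.
Payoff takes n = ⌈−ln(1 − rB₀/P)/ln(1+r)⌉ = ⌈10.014⌉ = 11 payments; the last is €31.18.
Total paid = 10·€2,160.00 + €31.18 = €21,631.18.
Total interest = total paid − principal = €21,631.18 − €20,340.00 = €1,291.18.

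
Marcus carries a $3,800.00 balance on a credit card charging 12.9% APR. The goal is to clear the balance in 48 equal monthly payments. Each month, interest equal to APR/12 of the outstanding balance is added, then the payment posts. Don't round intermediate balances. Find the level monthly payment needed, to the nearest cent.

Monthly rate r = 12.9%/12 = 1.075% = 0.01075.
Level-payment amortization: P = B₀·r / (1 − (1+r)^(−n)) = 3800.00·0.01075 / (1 − 1.01075^(−48)).
Denominator 1 − (1+r)^(−48) = 0.4014506.
P = 40.85 / 0.4014506 ≈ 101.76.

$101.76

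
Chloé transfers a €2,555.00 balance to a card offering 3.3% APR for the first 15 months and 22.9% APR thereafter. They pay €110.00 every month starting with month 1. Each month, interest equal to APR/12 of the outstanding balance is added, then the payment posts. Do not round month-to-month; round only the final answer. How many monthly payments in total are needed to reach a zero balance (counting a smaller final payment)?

Promo months 1–15 at r₀ = 3.3%/12 = 0.00275; months 16+ at r₁ = 22.9%/12 = 0.0190833.
After month 15: iterate B ← B·(1+r₀) − €110.00 for 15 months → €980.30.
Then at r₁ with €110.00/mo: n₂ = −ln(1 − r₁·B/P)/ln(1+r₁) ≈ 9.86 → 10 more payments.

25 months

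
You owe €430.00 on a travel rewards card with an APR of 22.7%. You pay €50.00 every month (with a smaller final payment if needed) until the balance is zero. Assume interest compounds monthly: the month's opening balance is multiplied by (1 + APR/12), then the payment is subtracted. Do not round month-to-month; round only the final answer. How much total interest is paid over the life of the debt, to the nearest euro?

Monthly rate r = 22.7%/12 = 1.89167% = 0.0189167.
Payoff takes n = ⌈−ln(1 − rB₀/P)/ln(1+r)⌉ = ⌈9.475⌉ = 10 payments; the last is €23.84.
Total paid = 9·€50.00 + €23.84 = €473.84.
Total interest = total paid − principal = €473.84 − €430.00 = €43.84.

€44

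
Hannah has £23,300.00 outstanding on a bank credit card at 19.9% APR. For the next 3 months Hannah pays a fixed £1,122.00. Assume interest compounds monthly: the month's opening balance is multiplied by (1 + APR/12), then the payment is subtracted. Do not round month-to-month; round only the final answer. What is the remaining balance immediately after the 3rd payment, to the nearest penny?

Monthly rate r = 19.9%/12 = 1.65833% = 0.0165833.
Each month: B ← B·(1+r) − £1,122.00.
Month 1: interest £386.39; balance after payment £22,564.39.
Month 2: interest £374.19; balance after payment £21,816.58.
Month 3: interest £361.79; balance after payment £21,056.38.

£21,056.38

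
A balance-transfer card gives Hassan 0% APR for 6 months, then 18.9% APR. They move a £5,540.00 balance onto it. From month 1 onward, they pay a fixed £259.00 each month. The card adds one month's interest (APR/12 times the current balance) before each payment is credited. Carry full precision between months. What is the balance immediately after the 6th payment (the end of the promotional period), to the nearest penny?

£3,986.00

Promo months 1–6 at r₀ = 0%/12 = 0; months 7+ at r₁ = 18.9%/12 = 0.01575.
After month 6 (no interest yet): B = £5,540.00 − 6·£259.00 = £3,986.00.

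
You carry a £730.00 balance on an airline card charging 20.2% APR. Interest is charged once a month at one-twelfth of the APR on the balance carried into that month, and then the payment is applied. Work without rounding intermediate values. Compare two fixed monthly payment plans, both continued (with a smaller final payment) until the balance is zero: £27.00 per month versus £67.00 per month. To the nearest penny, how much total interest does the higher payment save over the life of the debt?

£168.86

Monthly rate r = 20.2%/12 = 1.68333% = 0.0168333.
At £27.00/mo: n = ⌈−ln(1 − rB₀/P)/ln(1+r)⌉ = 37 payments (last £10.15); total interest = total paid − £730.00 = £252.15.
At £67.00/mo: 13 payments (last £9.29); total interest £83.29.
Interest saved = £252.15 − £83.29 = £168.86.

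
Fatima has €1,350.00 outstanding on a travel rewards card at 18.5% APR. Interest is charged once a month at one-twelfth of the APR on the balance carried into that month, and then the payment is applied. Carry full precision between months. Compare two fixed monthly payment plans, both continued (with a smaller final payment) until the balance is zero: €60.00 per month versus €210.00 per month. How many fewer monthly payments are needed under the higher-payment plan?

21 fewer payments

Monthly rate r = 18.5%/12 = 1.54167% = 0.0154167.
At €60.00/mo: n = ⌈−ln(1 − rB₀/P)/ln(1+r)⌉ = 28 payments (last €50.70); total interest = total paid − €1,350.00 = €320.70.
At €210.00/mo: 7 payments (last €172.84); total interest €82.84.
Payments saved = 28 − 7 = 21.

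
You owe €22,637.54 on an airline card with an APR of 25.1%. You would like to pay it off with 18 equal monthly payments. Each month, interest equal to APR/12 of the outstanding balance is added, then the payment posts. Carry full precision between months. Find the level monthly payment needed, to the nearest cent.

Monthly rate r = 25.1%/12 = 2.09167% = 0.0209167.
Level-payment amortization: P = B₀·r / (1 − (1+r)^(−n)) = 22637.54·0.0209167 / (1 − 1.02092^(−18)).
Denominator 1 − (1+r)^(−18) = 0.311070612.
P = 473.502 / 0.311070612 ≈ 1522.17.

€1,522.17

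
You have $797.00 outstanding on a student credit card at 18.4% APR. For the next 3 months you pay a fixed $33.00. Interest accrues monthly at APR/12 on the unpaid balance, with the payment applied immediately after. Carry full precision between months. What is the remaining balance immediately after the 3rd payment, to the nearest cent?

$733.70

Monthly rate r = 18.4%/12 = 1.53333% = 0.0153333.
Each month: B ← B·(1+r) − $33.00.
Month 1: interest $12.22; balance after payment $776.22.
Month 2: interest $11.90; balance after payment $755.12.
Month 3: interest $11.58; balance after payment $733.70.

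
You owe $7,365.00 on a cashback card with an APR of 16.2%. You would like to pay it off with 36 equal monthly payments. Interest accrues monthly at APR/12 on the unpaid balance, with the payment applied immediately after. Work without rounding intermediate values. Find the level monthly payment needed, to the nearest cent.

$259.66

Monthly rate r = 16.2%/12 = 1.35% = 0.0135.
Level-payment amortization: P = B₀·r / (1 − (1+r)^(−n)) = 7365.00·0.0135 / (1 − 1.0135^(−36)).
Denominator 1 − (1+r)^(−36) = 0.38291514.
P = 99.4275 / 0.38291514 ≈ 259.66.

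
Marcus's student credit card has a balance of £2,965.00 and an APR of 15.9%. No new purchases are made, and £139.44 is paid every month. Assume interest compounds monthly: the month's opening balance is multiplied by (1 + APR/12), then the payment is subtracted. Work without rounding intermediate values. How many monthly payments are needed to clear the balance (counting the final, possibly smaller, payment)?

26 payments

Monthly rate r = 15.9%/12 = 1.325% = 0.01325.
Recurrence: B ← B·(1+r) − £139.44.
Month 1: interest £39.29; balance after payment £2,864.85.
Month 2: interest £37.96; balance after payment £2,763.37.
Closed form: n = −ln(1 − rB₀/P)/ln(1+r) = −ln(0.71826)/ln(1.01325) ≈ 25.141, so the balance reaches zero during payment 26.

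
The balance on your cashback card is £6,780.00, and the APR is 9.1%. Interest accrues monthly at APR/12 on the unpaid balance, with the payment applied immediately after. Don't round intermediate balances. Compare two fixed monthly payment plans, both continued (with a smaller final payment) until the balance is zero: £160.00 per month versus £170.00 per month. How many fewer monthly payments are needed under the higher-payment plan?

4 fewer payments

Monthly rate r = 9.1%/12 = 0.758333% = 0.00758333.
At £160.00/mo: n = ⌈−ln(1 − rB₀/P)/ln(1+r)⌉ = 52 payments (last £49.89); total interest = total paid − £6,780.00 = £1,429.89.
At £170.00/mo: 48 payments (last £114.82); total interest £1,324.82.
Payments saved = 52 − 48 = 4.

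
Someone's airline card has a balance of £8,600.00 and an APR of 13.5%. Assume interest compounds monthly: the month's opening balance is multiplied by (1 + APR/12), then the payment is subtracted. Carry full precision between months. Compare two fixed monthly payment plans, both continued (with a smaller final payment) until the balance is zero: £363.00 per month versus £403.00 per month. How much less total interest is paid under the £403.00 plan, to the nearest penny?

£167.96

Monthly rate r = 13.5%/12 = 1.125% = 0.01125.
At £363.00/mo: n = ⌈−ln(1 − rB₀/P)/ln(1+r)⌉ = 28 payments (last £257.18); total interest = total paid − £8,600.00 = £1,458.18.
At £403.00/mo: 25 payments (last £218.22); total interest £1,290.22.
Interest saved = £1,458.18 − £1,290.22 = £167.96.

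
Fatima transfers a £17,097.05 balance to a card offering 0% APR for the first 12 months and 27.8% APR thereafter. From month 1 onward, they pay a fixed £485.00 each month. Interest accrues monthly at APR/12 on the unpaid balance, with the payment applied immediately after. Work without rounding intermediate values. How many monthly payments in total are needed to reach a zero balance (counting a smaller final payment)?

46 payments

Promo months 1–12 at r₀ = 0%/12 = 0; months 13+ at r₁ = 27.8%/12 = 0.0231667.
After month 12 (no interest yet): B = £17,097.05 − 12·£485.00 = £11,277.05.
Then at r₁ with £485.00/mo: n₂ = −ln(1 − r₁·B/P)/ln(1+r₁) ≈ 33.78 → 34 more payments.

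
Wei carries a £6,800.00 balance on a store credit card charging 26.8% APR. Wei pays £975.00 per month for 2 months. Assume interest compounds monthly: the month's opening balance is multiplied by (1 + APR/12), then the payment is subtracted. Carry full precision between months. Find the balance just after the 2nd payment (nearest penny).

Monthly rate r = 26.8%/12 = 2.23333% = 0.0223333.
Each month: B ← B·(1+r) − £975.00.
Month 1: interest £151.87; balance after payment £5,976.87.
Month 2: interest £133.48; balance after payment £5,135.35.

£5,135.35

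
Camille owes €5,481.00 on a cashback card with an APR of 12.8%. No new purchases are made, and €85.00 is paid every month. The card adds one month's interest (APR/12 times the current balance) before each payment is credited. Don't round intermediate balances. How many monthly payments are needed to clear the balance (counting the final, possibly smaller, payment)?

110 payments

Monthly rate r = 12.8%/12 = 1.06667% = 0.0106667.
Recurrence: B ← B·(1+r) − €85.00.
Month 1: interest €58.46; balance after payment €5,454.46.
Month 2: interest €58.18; balance after payment €5,427.64.
Closed form: n = −ln(1 − rB₀/P)/ln(1+r) = −ln(0.31219)/ln(1.01067) ≈ 109.720, so the balance reaches zero during payment 110.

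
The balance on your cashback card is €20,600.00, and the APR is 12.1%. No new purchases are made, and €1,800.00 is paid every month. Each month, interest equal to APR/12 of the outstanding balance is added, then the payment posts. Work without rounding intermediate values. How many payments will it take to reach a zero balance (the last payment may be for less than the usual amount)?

Monthly rate r = 12.1%/12 = 1.00833% = 0.0100833.
Recurrence: B ← B·(1+r) − €1,800.00.
Month 1: interest €207.72; balance after payment €19,007.72.
Month 2: interest €191.66; balance after payment €17,399.38.
Closed form: n = −ln(1 − rB₀/P)/ln(1+r) = −ln(0.8846)/ln(1.01008) ≈ 12.222, so the balance reaches zero during payment 13.

13 payments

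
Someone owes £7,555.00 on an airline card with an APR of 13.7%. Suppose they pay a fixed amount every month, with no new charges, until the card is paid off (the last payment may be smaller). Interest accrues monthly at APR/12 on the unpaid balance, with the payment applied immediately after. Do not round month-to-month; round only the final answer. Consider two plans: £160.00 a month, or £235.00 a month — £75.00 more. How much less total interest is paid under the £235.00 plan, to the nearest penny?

£1,449.04

Monthly rate r = 13.7%/12 = 1.14167% = 0.0114167.
At £160.00/mo: n = ⌈−ln(1 − rB₀/P)/ln(1+r)⌉ = 69 payments (last £36.77); total interest = total paid − £7,555.00 = £3,361.77.
At £235.00/mo: 41 payments (last £67.73); total interest £1,912.73.
Interest saved = £3,361.77 − £1,912.73 = £1,449.04.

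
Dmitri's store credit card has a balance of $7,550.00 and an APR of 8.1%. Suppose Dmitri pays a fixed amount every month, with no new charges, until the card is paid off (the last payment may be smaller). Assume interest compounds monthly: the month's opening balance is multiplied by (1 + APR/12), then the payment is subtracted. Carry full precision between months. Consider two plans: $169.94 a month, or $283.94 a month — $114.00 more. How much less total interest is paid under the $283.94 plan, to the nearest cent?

Monthly rate r = 8.1%/12 = 0.675% = 0.00675.
At $169.94/mo: n = ⌈−ln(1 − rB₀/P)/ln(1+r)⌉ = 53 payments (last $169.01); total interest = total paid − $7,550.00 = $1,455.89.
At $283.94/mo: 30 payments (last $115.40); total interest $799.66.
Interest saved = $1,455.89 − $799.66 = $656.23.

$656.23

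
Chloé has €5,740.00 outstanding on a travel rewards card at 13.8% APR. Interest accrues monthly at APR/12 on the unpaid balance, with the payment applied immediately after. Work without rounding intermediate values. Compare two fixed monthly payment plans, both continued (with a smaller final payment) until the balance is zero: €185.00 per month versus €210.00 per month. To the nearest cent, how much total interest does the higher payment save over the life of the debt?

Monthly rate r = 13.8%/12 = 1.15% = 0.0115.
At €185.00/mo: n = ⌈−ln(1 − rB₀/P)/ln(1+r)⌉ = 39 payments (last €110.44); total interest = total paid − €5,740.00 = €1,400.44.
At €210.00/mo: 34 payments (last €0.54); total interest €1,190.54.
Interest saved = €1,400.44 − €1,190.54 = €209.90.

€209.90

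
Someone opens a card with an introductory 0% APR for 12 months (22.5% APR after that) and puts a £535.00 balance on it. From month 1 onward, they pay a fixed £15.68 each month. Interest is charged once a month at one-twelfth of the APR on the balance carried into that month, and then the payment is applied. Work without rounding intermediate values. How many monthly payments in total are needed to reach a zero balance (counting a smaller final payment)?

41 payments

Promo months 1–12 at r₀ = 0%/12 = 0; months 13+ at r₁ = 22.5%/12 = 0.01875.
After month 12 (no interest yet): B = £535.00 − 12·£15.68 = £346.84.
Then at r₁ with £15.68/mo: n₂ = −ln(1 − r₁·B/P)/ln(1+r₁) ≈ 28.84 → 29 more payments.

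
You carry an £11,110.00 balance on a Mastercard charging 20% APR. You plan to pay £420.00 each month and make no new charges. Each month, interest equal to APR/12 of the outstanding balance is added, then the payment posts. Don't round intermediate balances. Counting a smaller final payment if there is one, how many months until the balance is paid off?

Monthly rate r = 20%/12 = 1.66667% = 0.0166667.
Recurrence: B ← B·(1+r) − £420.00.
Month 1: interest £185.17; balance after payment £10,875.17.
Month 2: interest £181.25; balance after payment £10,636.42.
Closed form: n = −ln(1 − rB₀/P)/ln(1+r) = −ln(0.55913)/ln(1.01667) ≈ 35.173, so the balance reaches zero during payment 36.

36 payments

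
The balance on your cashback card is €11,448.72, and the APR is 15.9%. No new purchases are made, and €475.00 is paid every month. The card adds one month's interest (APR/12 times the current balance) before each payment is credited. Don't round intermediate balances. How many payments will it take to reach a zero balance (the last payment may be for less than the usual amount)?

Monthly rate r = 15.9%/12 = 1.325% = 0.01325.
Recurrence: B ← B·(1+r) − €475.00.
Month 1: interest €151.70; balance after payment €11,125.42.
Month 2: interest €147.41; balance after payment €10,797.83.
Closed form: n = −ln(1 − rB₀/P)/ln(1+r) = −ln(0.68064)/ln(1.01325) ≈ 29.227, so the balance reaches zero during payment 30.

30 payments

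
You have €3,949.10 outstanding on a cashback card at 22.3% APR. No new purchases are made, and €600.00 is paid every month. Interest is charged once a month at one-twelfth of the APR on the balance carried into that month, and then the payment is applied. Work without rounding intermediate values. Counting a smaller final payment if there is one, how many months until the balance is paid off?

8 payments

Monthly rate r = 22.3%/12 = 1.85833% = 0.0185833.
Recurrence: B ← B·(1+r) − €600.00.
Month 1: interest €73.39; balance after payment €3,422.49.
Month 2: interest €63.60; balance after payment €2,886.09.
Closed form: n = −ln(1 − rB₀/P)/ln(1+r) = −ln(0.87769)/ln(1.01858) ≈ 7.086, so the balance reaches zero during payment 8.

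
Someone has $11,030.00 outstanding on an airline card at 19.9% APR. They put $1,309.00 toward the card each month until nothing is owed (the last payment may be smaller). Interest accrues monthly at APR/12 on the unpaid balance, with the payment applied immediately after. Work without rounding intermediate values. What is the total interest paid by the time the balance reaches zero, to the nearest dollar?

Monthly rate r = 19.9%/12 = 1.65833% = 0.0165833.
Payoff takes n = ⌈−ln(1 − rB₀/P)/ln(1+r)⌉ = ⌈9.151⌉ = 10 payments; the last is $199.54.
Total paid = 9·$1,309.00 + $199.54 = $11,980.54.
Total interest = total paid − principal = $11,980.54 − $11,030.00 = $950.54.

$951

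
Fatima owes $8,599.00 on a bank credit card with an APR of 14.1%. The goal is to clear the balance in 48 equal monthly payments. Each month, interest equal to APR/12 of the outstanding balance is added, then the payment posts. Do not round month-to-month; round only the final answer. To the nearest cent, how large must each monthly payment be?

$235.41

Monthly rate r = 14.1%/12 = 1.175% = 0.01175.
Level-payment amortization: P = B₀·r / (1 − (1+r)^(−n)) = 8599.00·0.01175 / (1 − 1.01175^(−48)).
Denominator 1 − (1+r)^(−48) = 0.429197623.
P = 101.038 / 0.429197623 ≈ 235.41.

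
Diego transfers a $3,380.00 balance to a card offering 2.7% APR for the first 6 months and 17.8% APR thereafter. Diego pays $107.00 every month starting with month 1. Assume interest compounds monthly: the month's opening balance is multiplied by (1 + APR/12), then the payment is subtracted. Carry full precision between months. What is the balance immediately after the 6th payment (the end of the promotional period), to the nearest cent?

$2,780.27

Promo months 1–6 at r₀ = 2.7%/12 = 0.00225; months 7+ at r₁ = 17.8%/12 = 0.0148333.
After month 6: iterate B ← B·(1+r₀) − $107.00 for 6 months → $2,780.27.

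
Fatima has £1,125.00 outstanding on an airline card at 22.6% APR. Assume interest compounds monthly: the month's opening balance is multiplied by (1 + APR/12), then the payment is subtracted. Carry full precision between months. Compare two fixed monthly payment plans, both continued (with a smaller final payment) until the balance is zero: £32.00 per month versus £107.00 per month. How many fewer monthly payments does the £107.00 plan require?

47 fewer payments

Monthly rate r = 22.6%/12 = 1.88333% = 0.0188333.
At £32.00/mo: n = ⌈−ln(1 − rB₀/P)/ln(1+r)⌉ = 59 payments (last £4.94); total interest = total paid − £1,125.00 = £735.94.
At £107.00/mo: 12 payments (last £88.60); total interest £140.60.
Payments saved = 59 − 12 = 47.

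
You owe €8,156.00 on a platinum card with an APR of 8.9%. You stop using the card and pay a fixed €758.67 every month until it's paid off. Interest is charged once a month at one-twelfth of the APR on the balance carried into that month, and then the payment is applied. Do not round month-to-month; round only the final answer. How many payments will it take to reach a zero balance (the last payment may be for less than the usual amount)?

Monthly rate r = 8.9%/12 = 0.741667% = 0.00741667.
Recurrence: B ← B·(1+r) − €758.67.
Month 1: interest €60.49; balance after payment €7,457.82.
Month 2: interest €55.31; balance after payment €6,754.46.
Closed form: n = −ln(1 − rB₀/P)/ln(1+r) = −ln(0.92027)/ln(1.00742) ≈ 11.245, so the balance reaches zero during payment 12.

12 months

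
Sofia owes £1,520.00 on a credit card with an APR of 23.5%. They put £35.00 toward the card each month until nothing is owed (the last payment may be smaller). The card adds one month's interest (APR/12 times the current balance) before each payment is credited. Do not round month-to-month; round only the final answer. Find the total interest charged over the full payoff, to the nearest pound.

£1,909

Monthly rate r = 23.5%/12 = 1.95833% = 0.0195833.
Payoff takes n = ⌈−ln(1 − rB₀/P)/ln(1+r)⌉ = ⌈97.984⌉ = 98 payments; the last is £34.43.
Total paid = 97·£35.00 + £34.43 = £3,429.43.
Total interest = total paid − principal = £3,429.43 − £1,520.00 = £1,909.43.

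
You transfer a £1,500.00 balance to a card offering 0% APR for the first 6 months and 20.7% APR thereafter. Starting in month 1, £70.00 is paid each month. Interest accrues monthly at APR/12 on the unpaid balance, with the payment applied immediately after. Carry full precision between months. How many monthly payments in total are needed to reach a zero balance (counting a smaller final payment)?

25 months

Promo months 1–6 at r₀ = 0%/12 = 0; months 7+ at r₁ = 20.7%/12 = 0.01725.
After month 6 (no interest yet): B = £1,500.00 − 6·£70.00 = £1,080.00.
Then at r₁ with £70.00/mo: n₂ = −ln(1 − r₁·B/P)/ln(1+r₁) ≈ 18.09 → 19 more payments.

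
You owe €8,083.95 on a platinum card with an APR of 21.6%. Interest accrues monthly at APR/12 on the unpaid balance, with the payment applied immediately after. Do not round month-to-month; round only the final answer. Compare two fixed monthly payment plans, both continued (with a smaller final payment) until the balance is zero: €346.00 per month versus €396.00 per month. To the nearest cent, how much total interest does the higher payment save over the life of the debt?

€416.87

Monthly rate r = 21.6%/12 = 1.8% = 0.018.
At €346.00/mo: n = ⌈−ln(1 − rB₀/P)/ln(1+r)⌉ = 31 payments (last €204.05); total interest = total paid − €8,083.95 = €2,500.10.
At €396.00/mo: 26 payments (last €267.18); total interest €2,083.23.
Interest saved = €2,500.10 − €2,083.23 = €416.87.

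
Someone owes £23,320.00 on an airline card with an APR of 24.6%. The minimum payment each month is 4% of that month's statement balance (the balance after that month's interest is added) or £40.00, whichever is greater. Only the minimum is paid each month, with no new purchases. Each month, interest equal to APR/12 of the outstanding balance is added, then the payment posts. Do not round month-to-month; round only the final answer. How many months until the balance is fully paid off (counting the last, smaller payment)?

189 months

Monthly rate r = 24.6%/12 = 2.05% = 0.0205.
While 4% of the post-interest balance exceeds £40.00, each month B ← (B·(1+r))·(1 − 0.04), i.e. B shrinks by the factor (1+r)·0.96 = 0.97968.
This holds for months 1–155. Entering month 156 the balance is £967.80; 4% of the post-interest balance is now below £40.00, so the flat £40.00 minimum applies from here.
From month 156 a fixed £40.00 at rate r clears £967.80 in 34 more payments. Total: 155 + 34 = 189 months.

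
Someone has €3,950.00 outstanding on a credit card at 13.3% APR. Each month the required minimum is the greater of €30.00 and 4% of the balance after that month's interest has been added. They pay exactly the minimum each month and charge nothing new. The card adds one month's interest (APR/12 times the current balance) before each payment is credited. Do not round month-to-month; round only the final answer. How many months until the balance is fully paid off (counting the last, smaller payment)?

Monthly rate r = 13.3%/12 = 1.10833% = 0.0110833.
While 4% of the post-interest balance exceeds €30.00, each month B ← (B·(1+r))·(1 − 0.04), i.e. B shrinks by the factor (1+r)·0.96 = 0.97064.
This holds for months 1–57. Entering month 58 the balance is €722.63; 4% of the post-interest balance is now below €30.00, so the flat €30.00 minimum applies from here.
From month 58 a fixed €30.00 at rate r clears €722.63 in 29 more payments. Total: 57 + 29 = 86 months.

86 months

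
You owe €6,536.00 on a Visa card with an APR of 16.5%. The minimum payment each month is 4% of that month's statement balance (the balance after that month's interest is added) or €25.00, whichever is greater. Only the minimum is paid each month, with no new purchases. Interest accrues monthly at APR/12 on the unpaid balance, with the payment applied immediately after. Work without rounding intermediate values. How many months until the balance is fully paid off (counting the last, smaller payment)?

Monthly rate r = 16.5%/12 = 1.375% = 0.01375.
While 4% of the post-interest balance exceeds €25.00, each month B ← (B·(1+r))·(1 − 0.04), i.e. B shrinks by the factor (1+r)·0.96 = 0.9732.
This holds for months 1–87. Entering month 88 the balance is €615.03; 4% of the post-interest balance is now below €25.00, so the flat €25.00 minimum applies from here.
From month 88 a fixed €25.00 at rate r clears €615.03 in 31 more payments. Total: 87 + 31 = 118 months.

118 months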